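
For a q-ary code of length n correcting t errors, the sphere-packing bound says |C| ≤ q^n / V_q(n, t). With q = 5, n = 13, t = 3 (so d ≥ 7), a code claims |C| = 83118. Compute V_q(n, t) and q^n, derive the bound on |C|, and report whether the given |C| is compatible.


V_q(n, t) = 19605, q^n = 1220703125, Hamming bound = 62264, |C| = 83118 > bound (violated).

Step 1: Compute V_q(n, t) = Σ_{j=0}^3 C(n, j) (q−1)^j.
  j = 0: C(13,0)·(4)^0 = 1·1 = 1.
  j = 1: C(13,1)·(4)^1 = 13·4 = 52.
  j = 2: C(13,2)·(4)^2 = 78·16 = 1248.
  j = 3: C(13,3)·(4)^3 = 286·64 = 18304.
  V_q(n, t) = 1 + 52 + 1248 + 18304 = 19605.
Step 2: q^n = 5^13 = 1220703125.
Step 3: Hamming bound ⌊q^n / V_q(n,t)⌋ = ⌊1220703125/19605⌋ = 62264.
Step 4: Compare |C| = 83118 to 62264: violated.
The claimed |C| lies above the Hamming bound, so no 5-ary code of length 13 with d ≥ 7 can have 83118 codewords.


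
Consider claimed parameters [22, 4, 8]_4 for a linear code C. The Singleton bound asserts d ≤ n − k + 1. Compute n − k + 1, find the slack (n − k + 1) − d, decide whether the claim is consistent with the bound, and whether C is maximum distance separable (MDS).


Singleton RHS = n − k + 1 = 19, slack = 11, bound satisfied, not MDS.

Singleton bound: d ≤ n − k + 1.
Here n = 22, k = 4, so n − k + 1 = 19.
Given d = 8, check d ≤ 19: YES.
Slack = (n − k + 1) − d = 11.
The code is NOT MDS (slack = 11 > 0).
Description: the claimed parameters are [22, 4, 8]_4; such a code would be non-MDS.


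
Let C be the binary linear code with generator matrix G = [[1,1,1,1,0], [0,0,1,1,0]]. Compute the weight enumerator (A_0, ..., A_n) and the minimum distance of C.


Weight distribution: A_0 = 1, A_2 = 2, A_4 = 1. Minimum distance d = 2.

Enumerate all 2^2 = 4 messages m ∈ F_2^2.
For each, compute codeword c = mG in F_2^5, then tally its weight.
  m = 00 → c = 00000, weight = 0.
  m = 10 → c = 11110, weight = 4.
  m = 01 → c = 00110, weight = 2.
  m = 11 → c = 11000, weight = 2.
Tally weights:
  weight 0: 1 codewords.
  weight 2: 2 codewords.
  weight 4: 1 codewords.
Minimum distance d = smallest w > 0 with A_w > 0 = 2.
Sanity: Σ A_w = 4 = 2^2 = 4 ✓.


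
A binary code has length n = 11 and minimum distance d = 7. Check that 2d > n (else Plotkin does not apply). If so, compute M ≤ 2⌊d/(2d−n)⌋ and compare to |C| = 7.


Plotkin bound M ≤ 4; given |C| = 7 > bound (violated).

Check applicability: 2d = 14, n = 11.
2d − n = 3 > 0, so Plotkin applies.
Compute d/(2d−n) = 7/3 ≈ 2.3333.
⌊d/(2d−n)⌋ = 2.
Plotkin bound: M ≤ 2·2 = 4.
Given |C| = 7, check: VIOLATED.
This |C| is above the Plotkin bound, so no binary code with n = 11, d = 7 and 7 codewords exists.


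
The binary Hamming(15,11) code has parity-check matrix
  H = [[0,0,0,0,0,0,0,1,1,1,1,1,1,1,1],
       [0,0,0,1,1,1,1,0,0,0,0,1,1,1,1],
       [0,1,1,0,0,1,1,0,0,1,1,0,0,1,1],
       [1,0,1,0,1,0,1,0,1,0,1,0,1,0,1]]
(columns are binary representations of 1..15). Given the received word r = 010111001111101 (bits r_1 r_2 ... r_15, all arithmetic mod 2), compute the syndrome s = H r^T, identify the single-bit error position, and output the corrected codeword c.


s = (0, 0, 1, 1)^T, error position = 3, corrected codeword c = 011111001111101

Compute s = H r^T mod 2 one row at a time:
  s_1 = 0 + 1 + 1 + 1 + 1 + 1 + 0 + 1 = 6 ≡ 0 (mod 2).
  s_2 = 1 + 1 + 1 + 0 + 1 + 1 + 0 + 1 = 6 ≡ 0 (mod 2).
  s_3 = 1 + 0 + 1 + 0 + 1 + 1 + 0 + 1 = 5 ≡ 1 (mod 2).
  s_4 = 0 + 0 + 1 + 0 + 1 + 1 + 1 + 1 = 5 ≡ 1 (mod 2).
s = (0, 0, 1, 1)^T — this equals column 3 of H (binary 0011), so error is at position 3.
Correct: flip bit 3 of r = 010111001111101 to get c = 011111001111101.


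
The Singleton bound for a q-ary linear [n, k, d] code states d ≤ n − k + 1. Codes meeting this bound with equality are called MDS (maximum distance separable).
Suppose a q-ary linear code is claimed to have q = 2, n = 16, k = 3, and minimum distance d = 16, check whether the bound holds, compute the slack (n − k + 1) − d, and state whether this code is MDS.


Singleton RHS = n − k + 1 = 14, slack = -2, bound violated (no such code; not MDS).

Singleton bound: d ≤ n − k + 1.
Here n = 16, k = 3, so n − k + 1 = 14.
Given d = 16, check d ≤ 14: NO.
Slack = (n − k + 1) − d = -2.
The slack is negative: d = 16 exceeds n − k + 1 = 14 by 2, so the Singleton bound is violated and no linear [16, 3, 16]_2 code can exist. In particular it is not MDS (MDS requires d = n − k + 1 exactly).
Description: the claimed parameters are [16, 3, 16]_2; such a code would be impossible (violates the Singleton bound).


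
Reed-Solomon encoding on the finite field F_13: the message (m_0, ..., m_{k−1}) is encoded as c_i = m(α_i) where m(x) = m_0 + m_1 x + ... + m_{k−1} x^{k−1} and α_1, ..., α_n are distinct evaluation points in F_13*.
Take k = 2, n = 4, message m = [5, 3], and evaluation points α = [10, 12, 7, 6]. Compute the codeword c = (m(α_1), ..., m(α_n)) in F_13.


c = [9, 2, 0, 10]

Message polynomial: m(x) = 5 + 3·x (mod 13).
For each evaluation point α_i, compute m(α_i) mod 13:
  α_1 = 10: Horner steps 3 → 9, so m(10) = 9.
  α_2 = 12: Horner steps 3 → 2, so m(12) = 2.
  α_3 = 7: Horner steps 3 → 0, so m(7) = 0.
  α_4 = 6: Horner steps 3 → 10, so m(6) = 10.
Codeword c = [9, 2, 0, 10] ∈ F_13^4.


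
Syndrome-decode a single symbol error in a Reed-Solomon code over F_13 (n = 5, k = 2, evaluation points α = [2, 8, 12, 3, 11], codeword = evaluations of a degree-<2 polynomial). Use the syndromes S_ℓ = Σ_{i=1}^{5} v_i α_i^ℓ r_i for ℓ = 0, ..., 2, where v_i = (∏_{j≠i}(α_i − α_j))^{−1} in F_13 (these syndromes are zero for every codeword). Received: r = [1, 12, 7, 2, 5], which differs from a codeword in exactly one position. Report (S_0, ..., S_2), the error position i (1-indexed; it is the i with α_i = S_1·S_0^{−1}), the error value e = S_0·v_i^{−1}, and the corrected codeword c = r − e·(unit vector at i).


S = (2, 4, 8), error at position 1, error magnitude e = 1, c = [0, 12, 7, 2, 5].

Step 1: column multipliers v_i = (∏_{j≠i}(α_i − α_j))^{−1} mod 13.
  i = 1 (α = 2): (2−8)(2−12)(2−3)(2−11) = (−6)·(−10)·(−1)·(−9) = 540 ≡ 7, so v_1 = 7^{−1} = 2 (mod 13).
  i = 2 (α = 8): (8−2)(8−12)(8−3)(8−11) = 6·(−4)·5·(−3) = 360 ≡ 9, so v_2 = 9^{−1} = 3 (mod 13).
  i = 3 (α = 12): (12−2)(12−8)(12−3)(12−11) = 10·4·9·1 = 360 ≡ 9, so v_3 = 9^{−1} = 3 (mod 13).
  i = 4 (α = 3): (3−2)(3−8)(3−12)(3−11) = 1·(−5)·(−9)·(−8) = −360 ≡ 4, so v_4 = 4^{−1} = 10 (mod 13).
  i = 5 (α = 11): (11−2)(11−8)(11−12)(11−3) = 9·3·(−1)·8 = −216 ≡ 5, so v_5 = 5^{−1} = 8 (mod 13).
  v = [2, 3, 3, 10, 8].
Step 2: syndromes of r = [1, 12, 7, 2, 5] (all sums mod 13).
  S_0 = Σ v_i r_i = 2·1 + 3·12 + 3·7 + 10·2 + 8·5 = 119 ≡ 2.
  S_1 = Σ v_i α_i r_i = 2·2·1 + 3·8·12 + 3·12·7 + 10·3·2 + 8·11·5 = 1044 ≡ 4.
  α_i^2 mod 13 = [4, 12, 1, 9, 4].
  S_2 = Σ v_i α_i^2 r_i = 2·4·1 + 3·12·12 + 3·1·7 + 10·9·2 + 8·4·5 = 801 ≡ 8.
  S = (2, 4, 8) ≠ 0, so r is not a codeword (an error is present).
Step 3: locate the error. For a single error e at position i, S_ℓ = v_i·e·α_i^ℓ, so α_err = S_1/S_0.
  S_0^{−1} = 2^{−1} = 7 (mod 13), so α_err = 4·7 = 28 ≡ 2 = α_1. Error position i = 1.
  Consistency check: S_2/S_1 = 8·10 = 80 ≡ 2 = α_err ✓ (single-error assumption holds).
Step 4: error magnitude e = S_0/v_1 = S_0·∏_{j≠1}(α_1 − α_j) = 2·7 = 14 ≡ 1 (mod 13).
Step 5: correct position 1: c_1 = r_1 − e = 1 − 1 ≡ 0 (mod 13). Hence c = [0, 12, 7, 2, 5].
  Check: interpolating c through the α_i gives m(x) = 9 + 2·x (degree < 2) with m(α_i) = c_i for every i, so c is indeed a codeword.


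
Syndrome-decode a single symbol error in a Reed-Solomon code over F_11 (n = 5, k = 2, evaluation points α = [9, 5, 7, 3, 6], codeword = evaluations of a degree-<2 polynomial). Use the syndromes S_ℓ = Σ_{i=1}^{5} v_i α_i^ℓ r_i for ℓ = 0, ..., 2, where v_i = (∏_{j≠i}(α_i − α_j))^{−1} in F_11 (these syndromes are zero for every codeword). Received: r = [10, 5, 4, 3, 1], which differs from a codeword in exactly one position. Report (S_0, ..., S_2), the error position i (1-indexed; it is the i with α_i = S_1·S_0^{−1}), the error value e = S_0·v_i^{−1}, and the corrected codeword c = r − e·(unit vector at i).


S = (3, 4, 9), error at position 2, error magnitude e = 7, c = [10, 9, 4, 3, 1].

Step 1: column multipliers v_i = (∏_{j≠i}(α_i − α_j))^{−1} mod 11.
  i = 1 (α = 9): (9−5)(9−7)(9−3)(9−6) = 4·2·6·3 = 144 ≡ 1, so v_1 = 1^{−1} = 1 (mod 11).
  i = 2 (α = 5): (5−9)(5−7)(5−3)(5−6) = (−4)·(−2)·2·(−1) = −16 ≡ 6, so v_2 = 6^{−1} = 2 (mod 11).
  i = 3 (α = 7): (7−9)(7−5)(7−3)(7−6) = (−2)·2·4·1 = −16 ≡ 6, so v_3 = 6^{−1} = 2 (mod 11).
  i = 4 (α = 3): (3−9)(3−5)(3−7)(3−6) = (−6)·(−2)·(−4)·(−3) = 144 ≡ 1, so v_4 = 1^{−1} = 1 (mod 11).
  i = 5 (α = 6): (6−9)(6−5)(6−7)(6−3) = (−3)·1·(−1)·3 = 9 ≡ 9, so v_5 = 9^{−1} = 5 (mod 11).
  v = [1, 2, 2, 1, 5].
Step 2: syndromes of r = [10, 5, 4, 3, 1] (all sums mod 11).
  S_0 = Σ v_i r_i = 1·10 + 2·5 + 2·4 + 1·3 + 5·1 = 36 ≡ 3.
  S_1 = Σ v_i α_i r_i = 1·9·10 + 2·5·5 + 2·7·4 + 1·3·3 + 5·6·1 = 235 ≡ 4.
  α_i^2 mod 11 = [4, 3, 5, 9, 3].
  S_2 = Σ v_i α_i^2 r_i = 1·4·10 + 2·3·5 + 2·5·4 + 1·9·3 + 5·3·1 = 152 ≡ 9.
  S = (3, 4, 9) ≠ 0, so r is not a codeword (an error is present).
Step 3: locate the error. For a single error e at position i, S_ℓ = v_i·e·α_i^ℓ, so α_err = S_1/S_0.
  S_0^{−1} = 3^{−1} = 4 (mod 11), so α_err = 4·4 = 16 ≡ 5 = α_2. Error position i = 2.
  Consistency check: S_2/S_1 = 9·3 = 27 ≡ 5 = α_err ✓ (single-error assumption holds).
Step 4: error magnitude e = S_0/v_2 = S_0·∏_{j≠2}(α_2 − α_j) = 3·6 = 18 ≡ 7 (mod 11).
Step 5: correct position 2: c_2 = r_2 − e = 5 − 7 ≡ 9 (mod 11). Hence c = [10, 9, 4, 3, 1].
  Check: interpolating c through the α_i gives m(x) = 5 + 3·x (degree < 2) with m(α_i) = c_i for every i, so c is indeed a codeword.


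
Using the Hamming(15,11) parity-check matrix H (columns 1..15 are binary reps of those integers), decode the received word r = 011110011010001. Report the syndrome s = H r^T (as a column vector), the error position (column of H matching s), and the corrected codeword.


s = (0, 1, 0, 1)^T, error position = 5, corrected codeword c = 011100011010001

Compute s = H r^T mod 2 one row at a time:
  s_1 = 1 + 1 + 0 + 1 + 0 + 0 + 0 + 1 = 4 ≡ 0 (mod 2).
  s_2 = 1 + 1 + 0 + 0 + 0 + 0 + 0 + 1 = 3 ≡ 1 (mod 2).
  s_3 = 1 + 1 + 0 + 0 + 0 + 1 + 0 + 1 = 4 ≡ 0 (mod 2).
  s_4 = 0 + 1 + 1 + 0 + 1 + 1 + 0 + 1 = 5 ≡ 1 (mod 2).
s = (0, 1, 0, 1)^T — this equals column 5 of H (binary 0101), so error is at position 5.
Correct: flip bit 5 of r = 011110011010001 to get c = 011100011010001.


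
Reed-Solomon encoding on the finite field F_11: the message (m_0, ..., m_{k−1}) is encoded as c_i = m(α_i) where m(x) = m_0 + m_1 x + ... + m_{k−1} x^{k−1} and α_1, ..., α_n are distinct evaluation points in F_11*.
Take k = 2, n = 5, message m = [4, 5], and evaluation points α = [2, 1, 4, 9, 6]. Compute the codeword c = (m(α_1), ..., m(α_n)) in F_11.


c = [3, 9, 2, 5, 1]

Message polynomial: m(x) = 4 + 5·x (mod 11).
For each evaluation point α_i, compute m(α_i) mod 11:
  α_1 = 2: Horner steps 5 → 3, so m(2) = 3.
  α_2 = 1: Horner steps 5 → 9, so m(1) = 9.
  α_3 = 4: Horner steps 5 → 2, so m(4) = 2.
  α_4 = 9: Horner steps 5 → 5, so m(9) = 5.
  α_5 = 6: Horner steps 5 → 1, so m(6) = 1.
Codeword c = [3, 9, 2, 5, 1] ∈ F_11^5.


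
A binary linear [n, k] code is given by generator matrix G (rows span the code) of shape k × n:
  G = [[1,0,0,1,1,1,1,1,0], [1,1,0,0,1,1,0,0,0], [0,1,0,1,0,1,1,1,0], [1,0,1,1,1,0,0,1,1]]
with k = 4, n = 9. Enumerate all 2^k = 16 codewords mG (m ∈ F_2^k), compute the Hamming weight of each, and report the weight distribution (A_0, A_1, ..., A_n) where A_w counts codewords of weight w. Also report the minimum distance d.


Weight distribution: A_0 = 1, A_1 = 1, A_3 = 2, A_4 = 3, A_5 = 3, A_6 = 4, A_7 = 2. Minimum distance d = 1.

Enumerate all 2^4 = 16 messages m ∈ F_2^4.
For each, compute codeword c = mG in F_2^9, then tally its weight.
  m = 0000 → c = 000000000, weight = 0.
  m = 1000 → c = 100111110, weight = 6.
  m = 0100 → c = 110011000, weight = 4.
  m = 1100 → c = 010100110, weight = 4.
  m = 0010 → c = 010101110, weight = 5.
  m = 1010 → c = 110010000, weight = 3.
  m = 0110 → c = 100110110, weight = 5.
  m = 1110 → c = 000001000, weight = 1.
  m = 0001 → c = 101110011, weight = 6.
  m = 1001 → c = 001001101, weight = 4.
  m = 0101 → c = 011101011, weight = 6.
  m = 1101 → c = 111010101, weight = 6.
  m = 0011 → c = 111011101, weight = 7.
  m = 1011 → c = 011100011, weight = 5.
  m = 0111 → c = 001000101, weight = 3.
  m = 1111 → c = 101111011, weight = 7.
Tally weights:
  weight 0: 1 codewords.
  weight 1: 1 codewords.
  weight 3: 2 codewords.
  weight 4: 3 codewords.
  weight 5: 3 codewords.
  weight 6: 4 codewords.
  weight 7: 2 codewords.
Minimum distance d = smallest w > 0 with A_w > 0 = 1.
Sanity: Σ A_w = 16 = 2^4 = 16 ✓.


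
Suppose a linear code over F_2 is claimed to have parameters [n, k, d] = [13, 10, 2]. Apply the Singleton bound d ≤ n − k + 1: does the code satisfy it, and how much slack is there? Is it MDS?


Singleton RHS = n − k + 1 = 4, slack = 2, bound satisfied, not MDS.

Singleton bound: d ≤ n − k + 1.
Here n = 13, k = 10, so n − k + 1 = 4.
Given d = 2, check d ≤ 4: YES.
Slack = (n − k + 1) − d = 2.
The code is NOT MDS (slack = 2 > 0).
Description: the claimed parameters are [13, 10, 2]_2; such a code would be non-MDS.


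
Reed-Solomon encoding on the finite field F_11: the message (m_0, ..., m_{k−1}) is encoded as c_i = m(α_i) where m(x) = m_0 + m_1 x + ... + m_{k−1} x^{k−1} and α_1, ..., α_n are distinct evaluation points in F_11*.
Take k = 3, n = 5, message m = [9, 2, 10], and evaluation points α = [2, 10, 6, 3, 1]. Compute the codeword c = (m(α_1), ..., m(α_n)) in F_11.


c = [9, 6, 7, 6, 10]

Message polynomial: m(x) = 9 + 2·x + 10·x^2 (mod 11).
For each evaluation point α_i, compute m(α_i) mod 11:
  α_1 = 2: Horner steps 10 → 0 → 9, so m(2) = 9.
  α_2 = 10: Horner steps 10 → 3 → 6, so m(10) = 6.
  α_3 = 6: Horner steps 10 → 7 → 7, so m(6) = 7.
  α_4 = 3: Horner steps 10 → 10 → 6, so m(3) = 6.
  α_5 = 1: Horner steps 10 → 1 → 10, so m(1) = 10.
Codeword c = [9, 6, 7, 6, 10] ∈ F_11^5.


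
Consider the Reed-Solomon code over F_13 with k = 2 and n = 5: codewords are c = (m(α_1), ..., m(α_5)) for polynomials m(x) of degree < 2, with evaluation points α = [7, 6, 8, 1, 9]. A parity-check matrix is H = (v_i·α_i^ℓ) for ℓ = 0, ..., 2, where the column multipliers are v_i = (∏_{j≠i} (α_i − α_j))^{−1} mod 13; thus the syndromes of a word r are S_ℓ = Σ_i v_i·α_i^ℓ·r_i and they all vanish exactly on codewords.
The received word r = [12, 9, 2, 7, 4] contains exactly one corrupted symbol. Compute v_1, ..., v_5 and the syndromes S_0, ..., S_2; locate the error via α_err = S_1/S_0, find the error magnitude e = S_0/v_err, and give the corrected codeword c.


S = (10, 12, 4), error at position 5, error magnitude e = 12, c = [12, 9, 2, 7, 5].

Step 1: column multipliers v_i = (∏_{j≠i}(α_i − α_j))^{−1} mod 13.
  i = 1 (α = 7): (7−6)(7−8)(7−1)(7−9) = 1·(−1)·6·(−2) = 12 ≡ 12, so v_1 = 12^{−1} = 12 (mod 13).
  i = 2 (α = 6): (6−7)(6−8)(6−1)(6−9) = (−1)·(−2)·5·(−3) = −30 ≡ 9, so v_2 = 9^{−1} = 3 (mod 13).
  i = 3 (α = 8): (8−7)(8−6)(8−1)(8−9) = 1·2·7·(−1) = −14 ≡ 12, so v_3 = 12^{−1} = 12 (mod 13).
  i = 4 (α = 1): (1−7)(1−6)(1−8)(1−9) = (−6)·(−5)·(−7)·(−8) = 1680 ≡ 3, so v_4 = 3^{−1} = 9 (mod 13).
  i = 5 (α = 9): (9−7)(9−6)(9−8)(9−1) = 2·3·1·8 = 48 ≡ 9, so v_5 = 9^{−1} = 3 (mod 13).
  v = [12, 3, 12, 9, 3].
Step 2: syndromes of r = [12, 9, 2, 7, 4] (all sums mod 13).
  S_0 = Σ v_i r_i = 12·12 + 3·9 + 12·2 + 9·7 + 3·4 = 270 ≡ 10.
  S_1 = Σ v_i α_i r_i = 12·7·12 + 3·6·9 + 12·8·2 + 9·1·7 + 3·9·4 = 1533 ≡ 12.
  α_i^2 mod 13 = [10, 10, 12, 1, 3].
  S_2 = Σ v_i α_i^2 r_i = 12·10·12 + 3·10·9 + 12·12·2 + 9·1·7 + 3·3·4 = 2097 ≡ 4.
  S = (10, 12, 4) ≠ 0, so r is not a codeword (an error is present).
Step 3: locate the error. For a single error e at position i, S_ℓ = v_i·e·α_i^ℓ, so α_err = S_1/S_0.
  S_0^{−1} = 10^{−1} = 4 (mod 13), so α_err = 12·4 = 48 ≡ 9 = α_5. Error position i = 5.
  Consistency check: S_2/S_1 = 4·12 = 48 ≡ 9 = α_err ✓ (single-error assumption holds).
Step 4: error magnitude e = S_0/v_5 = S_0·∏_{j≠5}(α_5 − α_j) = 10·9 = 90 ≡ 12 (mod 13).
Step 5: correct position 5: c_5 = r_5 − e = 4 − 12 ≡ 5 (mod 13). Hence c = [12, 9, 2, 7, 5].
  Check: interpolating c through the α_i gives m(x) = 4 + 3·x (degree < 2) with m(α_i) = c_i for every i, so c is indeed a codeword.


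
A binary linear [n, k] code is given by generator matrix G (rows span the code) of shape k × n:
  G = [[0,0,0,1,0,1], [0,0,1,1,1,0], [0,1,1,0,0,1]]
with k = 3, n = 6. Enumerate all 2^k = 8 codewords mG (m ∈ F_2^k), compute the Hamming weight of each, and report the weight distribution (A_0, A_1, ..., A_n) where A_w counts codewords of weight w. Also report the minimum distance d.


Weight distribution: A_0 = 1, A_2 = 2, A_3 = 4, A_4 = 1. Minimum distance d = 2.

Enumerate all 2^3 = 8 messages m ∈ F_2^3.
For each, compute codeword c = mG in F_2^6, then tally its weight.
  m = 000 → c = 000000, weight = 0.
  m = 100 → c = 000101, weight = 2.
  m = 010 → c = 001110, weight = 3.
  m = 110 → c = 001011, weight = 3.
  m = 001 → c = 011001, weight = 3.
  m = 101 → c = 011100, weight = 3.
  m = 011 → c = 010111, weight = 4.
  m = 111 → c = 010010, weight = 2.
Tally weights:
  weight 0: 1 codewords.
  weight 2: 2 codewords.
  weight 3: 4 codewords.
  weight 4: 1 codewords.
Minimum distance d = smallest w > 0 with A_w > 0 = 2.
Sanity: Σ A_w = 8 = 2^3 = 8 ✓.


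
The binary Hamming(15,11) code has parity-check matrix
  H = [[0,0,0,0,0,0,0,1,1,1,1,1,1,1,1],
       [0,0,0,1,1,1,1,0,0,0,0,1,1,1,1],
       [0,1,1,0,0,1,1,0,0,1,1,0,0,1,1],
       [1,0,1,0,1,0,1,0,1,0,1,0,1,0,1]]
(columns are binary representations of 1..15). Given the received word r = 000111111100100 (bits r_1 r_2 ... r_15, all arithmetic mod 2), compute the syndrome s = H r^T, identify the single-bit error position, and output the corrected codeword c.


s = (0, 1, 1, 0)^T, error position = 6, corrected codeword c = 000110111100100

Compute s = H r^T mod 2 one row at a time:
  s_1 = 1 + 1 + 1 + 0 + 0 + 1 + 0 + 0 = 4 ≡ 0 (mod 2).
  s_2 = 1 + 1 + 1 + 1 + 0 + 1 + 0 + 0 = 5 ≡ 1 (mod 2).
  s_3 = 0 + 0 + 1 + 1 + 1 + 0 + 0 + 0 = 3 ≡ 1 (mod 2).
  s_4 = 0 + 0 + 1 + 1 + 1 + 0 + 1 + 0 = 4 ≡ 0 (mod 2).
s = (0, 1, 1, 0)^T — this equals column 6 of H (binary 0110), so error is at position 6.
Correct: flip bit 6 of r = 000111111100100 to get c = 000110111100100.


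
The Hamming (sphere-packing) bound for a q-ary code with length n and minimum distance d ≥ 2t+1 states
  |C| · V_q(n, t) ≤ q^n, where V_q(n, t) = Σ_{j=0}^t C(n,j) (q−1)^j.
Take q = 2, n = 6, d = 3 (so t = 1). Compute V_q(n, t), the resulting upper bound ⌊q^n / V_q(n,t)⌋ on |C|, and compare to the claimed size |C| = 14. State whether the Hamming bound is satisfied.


V_q(n, t) = 7, q^n = 64, Hamming bound = 9, |C| = 14 > bound (violated).

Step 1: Compute V_q(n, t) = Σ_{j=0}^1 C(n, j) (q−1)^j.
  j = 0: C(6,0)·(1)^0 = 1·1 = 1.
  j = 1: C(6,1)·(1)^1 = 6·1 = 6.
  V_q(n, t) = 1 + 6 = 7.
Step 2: q^n = 2^6 = 64.
Step 3: Hamming bound ⌊q^n / V_q(n,t)⌋ = ⌊64/7⌋ = 9.
Step 4: Compare |C| = 14 to 9: violated.
The claimed |C| lies above the Hamming bound, so no 2-ary code of length 6 with d ≥ 3 can have 14 codewords.


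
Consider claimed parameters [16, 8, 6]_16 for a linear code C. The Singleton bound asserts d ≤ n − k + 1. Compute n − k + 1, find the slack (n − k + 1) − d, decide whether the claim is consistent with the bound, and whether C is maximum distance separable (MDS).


Singleton RHS = n − k + 1 = 9, slack = 3, bound satisfied, not MDS.

Singleton bound: d ≤ n − k + 1.
Here n = 16, k = 8, so n − k + 1 = 9.
Given d = 6, check d ≤ 9: YES.
Slack = (n − k + 1) − d = 3.
The code is NOT MDS (slack = 3 > 0).
Description: the claimed parameters are [16, 8, 6]_16; such a code would be non-MDS.


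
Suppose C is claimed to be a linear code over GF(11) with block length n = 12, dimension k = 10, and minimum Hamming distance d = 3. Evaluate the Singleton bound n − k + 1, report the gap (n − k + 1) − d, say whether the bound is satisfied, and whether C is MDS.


Singleton RHS = n − k + 1 = 3, slack = 0, bound satisfied, MDS.

Singleton bound: d ≤ n − k + 1.
Here n = 12, k = 10, so n − k + 1 = 3.
Given d = 3, check d ≤ 3: YES.
Slack = (n − k + 1) − d = 0.
The code is MDS (slack = 0).
Description: the claimed parameters are [12, 10, 3]_11; such a code would be MDS (meets Singleton bound).


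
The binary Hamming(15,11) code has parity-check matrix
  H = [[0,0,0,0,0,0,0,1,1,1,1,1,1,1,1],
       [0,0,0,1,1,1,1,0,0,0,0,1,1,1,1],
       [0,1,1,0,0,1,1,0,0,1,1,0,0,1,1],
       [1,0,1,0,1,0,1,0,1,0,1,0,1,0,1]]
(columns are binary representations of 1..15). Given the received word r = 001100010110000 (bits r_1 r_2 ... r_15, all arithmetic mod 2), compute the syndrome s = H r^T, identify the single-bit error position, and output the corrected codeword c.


s = (1, 1, 1, 0)^T, error position = 14, corrected codeword c = 001100010110010

Compute s = H r^T mod 2 one row at a time:
  s_1 = 1 + 0 + 1 + 1 + 0 + 0 + 0 + 0 = 3 ≡ 1 (mod 2).
  s_2 = 1 + 0 + 0 + 0 + 0 + 0 + 0 + 0 = 1 ≡ 1 (mod 2).
  s_3 = 0 + 1 + 0 + 0 + 1 + 1 + 0 + 0 = 3 ≡ 1 (mod 2).
  s_4 = 0 + 1 + 0 + 0 + 0 + 1 + 0 + 0 = 2 ≡ 0 (mod 2).
s = (1, 1, 1, 0)^T — this equals column 14 of H (binary 1110), so error is at position 14.
Correct: flip bit 14 of r = 001100010110000 to get c = 001100010110010.


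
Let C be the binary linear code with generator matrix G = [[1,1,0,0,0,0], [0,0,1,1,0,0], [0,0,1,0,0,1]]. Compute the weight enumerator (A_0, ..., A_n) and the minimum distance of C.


Weight distribution: A_0 = 1, A_2 = 4, A_4 = 3. Minimum distance d = 2.

Enumerate all 2^3 = 8 messages m ∈ F_2^3.
For each, compute codeword c = mG in F_2^6, then tally its weight.
  m = 000 → c = 000000, weight = 0.
  m = 100 → c = 110000, weight = 2.
  m = 010 → c = 001100, weight = 2.
  m = 110 → c = 111100, weight = 4.
  m = 001 → c = 001001, weight = 2.
  m = 101 → c = 111001, weight = 4.
  m = 011 → c = 000101, weight = 2.
  m = 111 → c = 110101, weight = 4.
Tally weights:
  weight 0: 1 codewords.
  weight 2: 4 codewords.
  weight 4: 3 codewords.
Minimum distance d = smallest w > 0 with A_w > 0 = 2.
Sanity: Σ A_w = 8 = 2^3 = 8 ✓.


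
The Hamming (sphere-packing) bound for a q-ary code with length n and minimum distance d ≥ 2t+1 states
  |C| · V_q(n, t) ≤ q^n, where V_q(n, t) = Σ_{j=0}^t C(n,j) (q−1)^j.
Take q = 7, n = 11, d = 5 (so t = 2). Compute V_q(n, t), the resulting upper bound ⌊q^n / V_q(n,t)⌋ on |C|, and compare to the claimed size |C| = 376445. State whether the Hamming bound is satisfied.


V_q(n, t) = 2047, q^n = 1977326743, Hamming bound = 965963, |C| = 376445 ≤ bound (satisfied).

Step 1: Compute V_q(n, t) = Σ_{j=0}^2 C(n, j) (q−1)^j.
  j = 0: C(11,0)·(6)^0 = 1·1 = 1.
  j = 1: C(11,1)·(6)^1 = 11·6 = 66.
  j = 2: C(11,2)·(6)^2 = 55·36 = 1980.
  V_q(n, t) = 1 + 66 + 1980 = 2047.
Step 2: q^n = 7^11 = 1977326743.
Step 3: Hamming bound ⌊q^n / V_q(n,t)⌋ = ⌊1977326743/2047⌋ = 965963.
Step 4: Compare |C| = 376445 to 965963: satisfied.
The claimed |C| lies below the Hamming bound.


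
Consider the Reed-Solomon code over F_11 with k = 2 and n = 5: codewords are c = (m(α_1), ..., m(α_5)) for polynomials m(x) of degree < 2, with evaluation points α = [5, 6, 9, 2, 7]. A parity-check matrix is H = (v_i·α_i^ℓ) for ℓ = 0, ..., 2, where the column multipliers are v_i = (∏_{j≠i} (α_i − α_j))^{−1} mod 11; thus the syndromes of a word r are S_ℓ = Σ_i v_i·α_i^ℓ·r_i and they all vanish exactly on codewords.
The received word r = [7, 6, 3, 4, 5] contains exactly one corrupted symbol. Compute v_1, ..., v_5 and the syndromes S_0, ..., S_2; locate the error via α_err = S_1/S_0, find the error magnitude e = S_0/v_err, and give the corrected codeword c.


S = (8, 5, 10), error at position 4, error magnitude e = 5, c = [7, 6, 3, 10, 5].

Step 1: column multipliers v_i = (∏_{j≠i}(α_i − α_j))^{−1} mod 11.
  i = 1 (α = 5): (5−6)(5−9)(5−2)(5−7) = (−1)·(−4)·3·(−2) = −24 ≡ 9, so v_1 = 9^{−1} = 5 (mod 11).
  i = 2 (α = 6): (6−5)(6−9)(6−2)(6−7) = 1·(−3)·4·(−1) = 12 ≡ 1, so v_2 = 1^{−1} = 1 (mod 11).
  i = 3 (α = 9): (9−5)(9−6)(9−2)(9−7) = 4·3·7·2 = 168 ≡ 3, so v_3 = 3^{−1} = 4 (mod 11).
  i = 4 (α = 2): (2−5)(2−6)(2−9)(2−7) = (−3)·(−4)·(−7)·(−5) = 420 ≡ 2, so v_4 = 2^{−1} = 6 (mod 11).
  i = 5 (α = 7): (7−5)(7−6)(7−9)(7−2) = 2·1·(−2)·5 = −20 ≡ 2, so v_5 = 2^{−1} = 6 (mod 11).
  v = [5, 1, 4, 6, 6].
Step 2: syndromes of r = [7, 6, 3, 4, 5] (all sums mod 11).
  S_0 = Σ v_i r_i = 5·7 + 1·6 + 4·3 + 6·4 + 6·5 = 107 ≡ 8.
  S_1 = Σ v_i α_i r_i = 5·5·7 + 1·6·6 + 4·9·3 + 6·2·4 + 6·7·5 = 577 ≡ 5.
  α_i^2 mod 11 = [3, 3, 4, 4, 5].
  S_2 = Σ v_i α_i^2 r_i = 5·3·7 + 1·3·6 + 4·4·3 + 6·4·4 + 6·5·5 = 417 ≡ 10.
  S = (8, 5, 10) ≠ 0, so r is not a codeword (an error is present).
Step 3: locate the error. For a single error e at position i, S_ℓ = v_i·e·α_i^ℓ, so α_err = S_1/S_0.
  S_0^{−1} = 8^{−1} = 7 (mod 11), so α_err = 5·7 = 35 ≡ 2 = α_4. Error position i = 4.
  Consistency check: S_2/S_1 = 10·9 = 90 ≡ 2 = α_err ✓ (single-error assumption holds).
Step 4: error magnitude e = S_0/v_4 = S_0·∏_{j≠4}(α_4 − α_j) = 8·2 = 16 ≡ 5 (mod 11).
Step 5: correct position 4: c_4 = r_4 − e = 4 − 5 ≡ 10 (mod 11). Hence c = [7, 6, 3, 10, 5].
  Check: interpolating c through the α_i gives m(x) = 1 + 10·x (degree < 2) with m(α_i) = c_i for every i, so c is indeed a codeword.


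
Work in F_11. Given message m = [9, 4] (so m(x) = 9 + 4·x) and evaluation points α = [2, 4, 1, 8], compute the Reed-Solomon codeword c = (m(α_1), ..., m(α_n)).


c = [6, 3, 2, 8]

Message polynomial: m(x) = 9 + 4·x (mod 11).
For each evaluation point α_i, compute m(α_i) mod 11:
  α_1 = 2: Horner steps 4 → 6, so m(2) = 6.
  α_2 = 4: Horner steps 4 → 3, so m(4) = 3.
  α_3 = 1: Horner steps 4 → 2, so m(1) = 2.
  α_4 = 8: Horner steps 4 → 8, so m(8) = 8.
Codeword c = [6, 3, 2, 8] ∈ F_11^4.


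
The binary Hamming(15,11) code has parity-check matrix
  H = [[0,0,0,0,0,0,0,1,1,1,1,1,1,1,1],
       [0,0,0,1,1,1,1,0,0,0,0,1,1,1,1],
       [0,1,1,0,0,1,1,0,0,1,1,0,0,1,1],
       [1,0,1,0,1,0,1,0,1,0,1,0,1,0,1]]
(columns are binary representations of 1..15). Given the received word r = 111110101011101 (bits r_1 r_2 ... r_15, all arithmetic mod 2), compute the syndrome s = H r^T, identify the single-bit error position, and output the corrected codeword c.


s = (1, 0, 1, 0)^T, error position = 10, corrected codeword c = 111110101111101

Compute s = H r^T mod 2 one row at a time:
  s_1 = 0 + 1 + 0 + 1 + 1 + 1 + 0 + 1 = 5 ≡ 1 (mod 2).
  s_2 = 1 + 1 + 0 + 1 + 1 + 1 + 0 + 1 = 6 ≡ 0 (mod 2).
  s_3 = 1 + 1 + 0 + 1 + 0 + 1 + 0 + 1 = 5 ≡ 1 (mod 2).
  s_4 = 1 + 1 + 1 + 1 + 1 + 1 + 1 + 1 = 8 ≡ 0 (mod 2).
s = (1, 0, 1, 0)^T — this equals column 10 of H (binary 1010), so error is at position 10.
Correct: flip bit 10 of r = 111110101011101 to get c = 111110101111101.


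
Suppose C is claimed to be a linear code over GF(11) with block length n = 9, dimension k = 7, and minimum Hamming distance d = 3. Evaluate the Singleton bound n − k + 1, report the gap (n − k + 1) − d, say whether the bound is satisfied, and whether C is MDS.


Singleton RHS = n − k + 1 = 3, slack = 0, bound satisfied, MDS.

Singleton bound: d ≤ n − k + 1.
Here n = 9, k = 7, so n − k + 1 = 3.
Given d = 3, check d ≤ 3: YES.
Slack = (n − k + 1) − d = 0.
The code is MDS (slack = 0).
Description: the claimed parameters are [9, 7, 3]_11; such a code would be MDS (meets Singleton bound).


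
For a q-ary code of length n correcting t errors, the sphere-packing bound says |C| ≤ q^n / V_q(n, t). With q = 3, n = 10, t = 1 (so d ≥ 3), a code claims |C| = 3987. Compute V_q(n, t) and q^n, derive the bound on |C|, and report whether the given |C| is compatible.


V_q(n, t) = 21, q^n = 59049, Hamming bound = 2811, |C| = 3987 > bound (violated).

Step 1: Compute V_q(n, t) = Σ_{j=0}^1 C(n, j) (q−1)^j.
  j = 0: C(10,0)·(2)^0 = 1·1 = 1.
  j = 1: C(10,1)·(2)^1 = 10·2 = 20.
  V_q(n, t) = 1 + 20 = 21.
Step 2: q^n = 3^10 = 59049.
Step 3: Hamming bound ⌊q^n / V_q(n,t)⌋ = ⌊59049/21⌋ = 2811.
Step 4: Compare |C| = 3987 to 2811: violated.
The claimed |C| lies above the Hamming bound, so no 3-ary code of length 10 with d ≥ 3 can have 3987 codewords.


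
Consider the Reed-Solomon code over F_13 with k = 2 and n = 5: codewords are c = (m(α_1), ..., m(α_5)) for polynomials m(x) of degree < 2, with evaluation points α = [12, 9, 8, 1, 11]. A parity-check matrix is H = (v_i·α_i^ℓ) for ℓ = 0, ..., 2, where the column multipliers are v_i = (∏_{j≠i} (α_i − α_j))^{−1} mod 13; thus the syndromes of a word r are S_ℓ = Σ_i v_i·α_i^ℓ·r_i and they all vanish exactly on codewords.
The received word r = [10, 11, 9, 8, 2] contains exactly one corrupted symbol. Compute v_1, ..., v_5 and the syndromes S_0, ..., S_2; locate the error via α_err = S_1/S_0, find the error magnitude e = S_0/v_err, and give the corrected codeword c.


S = (3, 10, 3), error at position 1, error magnitude e = 6, c = [4, 11, 9, 8, 2].

Step 1: column multipliers v_i = (∏_{j≠i}(α_i − α_j))^{−1} mod 13.
  i = 1 (α = 12): (12−9)(12−8)(12−1)(12−11) = 3·4·11·1 = 132 ≡ 2, so v_1 = 2^{−1} = 7 (mod 13).
  i = 2 (α = 9): (9−12)(9−8)(9−1)(9−11) = (−3)·1·8·(−2) = 48 ≡ 9, so v_2 = 9^{−1} = 3 (mod 13).
  i = 3 (α = 8): (8−12)(8−9)(8−1)(8−11) = (−4)·(−1)·7·(−3) = −84 ≡ 7, so v_3 = 7^{−1} = 2 (mod 13).
  i = 4 (α = 1): (1−12)(1−9)(1−8)(1−11) = (−11)·(−8)·(−7)·(−10) = 6160 ≡ 11, so v_4 = 11^{−1} = 6 (mod 13).
  i = 5 (α = 11): (11−12)(11−9)(11−8)(11−1) = (−1)·2·3·10 = −60 ≡ 5, so v_5 = 5^{−1} = 8 (mod 13).
  v = [7, 3, 2, 6, 8].
Step 2: syndromes of r = [10, 11, 9, 8, 2] (all sums mod 13).
  S_0 = Σ v_i r_i = 7·10 + 3·11 + 2·9 + 6·8 + 8·2 = 185 ≡ 3.
  S_1 = Σ v_i α_i r_i = 7·12·10 + 3·9·11 + 2·8·9 + 6·1·8 + 8·11·2 = 1505 ≡ 10.
  α_i^2 mod 13 = [1, 3, 12, 1, 4].
  S_2 = Σ v_i α_i^2 r_i = 7·1·10 + 3·3·11 + 2·12·9 + 6·1·8 + 8·4·2 = 497 ≡ 3.
  S = (3, 10, 3) ≠ 0, so r is not a codeword (an error is present).
Step 3: locate the error. For a single error e at position i, S_ℓ = v_i·e·α_i^ℓ, so α_err = S_1/S_0.
  S_0^{−1} = 3^{−1} = 9 (mod 13), so α_err = 10·9 = 90 ≡ 12 = α_1. Error position i = 1.
  Consistency check: S_2/S_1 = 3·4 = 12 ≡ 12 = α_err ✓ (single-error assumption holds).
Step 4: error magnitude e = S_0/v_1 = S_0·∏_{j≠1}(α_1 − α_j) = 3·2 = 6 ≡ 6 (mod 13).
Step 5: correct position 1: c_1 = r_1 − e = 10 − 6 ≡ 4 (mod 13). Hence c = [4, 11, 9, 8, 2].
  Check: interpolating c through the α_i gives m(x) = 6 + 2·x (degree < 2) with m(α_i) = c_i for every i, so c is indeed a codeword.


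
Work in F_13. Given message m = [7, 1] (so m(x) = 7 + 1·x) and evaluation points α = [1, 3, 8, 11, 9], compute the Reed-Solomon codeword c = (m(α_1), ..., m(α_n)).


c = [8, 10, 2, 5, 3]

Message polynomial: m(x) = 7 + 1·x (mod 13).
For each evaluation point α_i, compute m(α_i) mod 13:
  α_1 = 1: Horner steps 1 → 8, so m(1) = 8.
  α_2 = 3: Horner steps 1 → 10, so m(3) = 10.
  α_3 = 8: Horner steps 1 → 2, so m(8) = 2.
  α_4 = 11: Horner steps 1 → 5, so m(11) = 5.
  α_5 = 9: Horner steps 1 → 3, so m(9) = 3.
Codeword c = [8, 10, 2, 5, 3] ∈ F_13^5.


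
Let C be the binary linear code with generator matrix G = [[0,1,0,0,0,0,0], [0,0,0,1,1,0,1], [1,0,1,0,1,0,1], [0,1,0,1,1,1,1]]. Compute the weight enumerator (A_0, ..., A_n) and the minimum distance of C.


Weight distribution: A_0 = 1, A_1 = 2, A_2 = 1, A_3 = 2, A_4 = 5, A_5 = 4, A_6 = 1. Minimum distance d = 1.

Enumerate all 2^4 = 16 messages m ∈ F_2^4.
For each, compute codeword c = mG in F_2^7, then tally its weight.
  m = 0000 → c = 0000000, weight = 0.
  m = 1000 → c = 0100000, weight = 1.
  m = 0100 → c = 0001101, weight = 3.
  m = 1100 → c = 0101101, weight = 4.
  m = 0010 → c = 1010101, weight = 4.
  m = 1010 → c = 1110101, weight = 5.
  m = 0110 → c = 1011000, weight = 3.
  m = 1110 → c = 1111000, weight = 4.
  m = 0001 → c = 0101111, weight = 5.
  m = 1001 → c = 0001111, weight = 4.
  m = 0101 → c = 0100010, weight = 2.
  m = 1101 → c = 0000010, weight = 1.
  m = 0011 → c = 1111010, weight = 5.
  m = 1011 → c = 1011010, weight = 4.
  m = 0111 → c = 1110111, weight = 6.
  m = 1111 → c = 1010111, weight = 5.
Tally weights:
  weight 0: 1 codewords.
  weight 1: 2 codewords.
  weight 2: 1 codewords.
  weight 3: 2 codewords.
  weight 4: 5 codewords.
  weight 5: 4 codewords.
  weight 6: 1 codewords.
Minimum distance d = smallest w > 0 with A_w > 0 = 1.
Sanity: Σ A_w = 16 = 2^4 = 16 ✓.


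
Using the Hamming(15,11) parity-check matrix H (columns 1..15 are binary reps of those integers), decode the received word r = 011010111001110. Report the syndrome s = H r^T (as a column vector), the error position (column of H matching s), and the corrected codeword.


s = (1, 1, 0, 1)^T, error position = 13, corrected codeword c = 011010111001010

Compute s = H r^T mod 2 one row at a time:
  s_1 = 1 + 1 + 0 + 0 + 1 + 1 + 1 + 0 = 5 ≡ 1 (mod 2).
  s_2 = 0 + 1 + 0 + 1 + 1 + 1 + 1 + 0 = 5 ≡ 1 (mod 2).
  s_3 = 1 + 1 + 0 + 1 + 0 + 0 + 1 + 0 = 4 ≡ 0 (mod 2).
  s_4 = 0 + 1 + 1 + 1 + 1 + 0 + 1 + 0 = 5 ≡ 1 (mod 2).
s = (1, 1, 0, 1)^T — this equals column 13 of H (binary 1101), so error is at position 13.
Correct: flip bit 13 of r = 011010111001110 to get c = 011010111001010.


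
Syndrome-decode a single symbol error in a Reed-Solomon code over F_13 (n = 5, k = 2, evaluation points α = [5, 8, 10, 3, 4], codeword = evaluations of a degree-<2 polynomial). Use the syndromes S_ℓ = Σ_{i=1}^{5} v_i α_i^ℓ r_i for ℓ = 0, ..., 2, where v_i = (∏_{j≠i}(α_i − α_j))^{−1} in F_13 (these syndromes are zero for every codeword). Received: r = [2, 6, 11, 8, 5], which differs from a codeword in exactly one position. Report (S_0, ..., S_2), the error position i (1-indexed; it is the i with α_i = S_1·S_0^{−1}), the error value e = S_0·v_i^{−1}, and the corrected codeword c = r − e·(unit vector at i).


S = (6, 8, 2), error at position 3, error magnitude e = 11, c = [2, 6, 0, 8, 5].

Step 1: column multipliers v_i = (∏_{j≠i}(α_i − α_j))^{−1} mod 13.
  i = 1 (α = 5): (5−8)(5−10)(5−3)(5−4) = (−3)·(−5)·2·1 = 30 ≡ 4, so v_1 = 4^{−1} = 10 (mod 13).
  i = 2 (α = 8): (8−5)(8−10)(8−3)(8−4) = 3·(−2)·5·4 = −120 ≡ 10, so v_2 = 10^{−1} = 4 (mod 13).
  i = 3 (α = 10): (10−5)(10−8)(10−3)(10−4) = 5·2·7·6 = 420 ≡ 4, so v_3 = 4^{−1} = 10 (mod 13).
  i = 4 (α = 3): (3−5)(3−8)(3−10)(3−4) = (−2)·(−5)·(−7)·(−1) = 70 ≡ 5, so v_4 = 5^{−1} = 8 (mod 13).
  i = 5 (α = 4): (4−5)(4−8)(4−10)(4−3) = (−1)·(−4)·(−6)·1 = −24 ≡ 2, so v_5 = 2^{−1} = 7 (mod 13).
  v = [10, 4, 10, 8, 7].
Step 2: syndromes of r = [2, 6, 11, 8, 5] (all sums mod 13).
  S_0 = Σ v_i r_i = 10·2 + 4·6 + 10·11 + 8·8 + 7·5 = 253 ≡ 6.
  S_1 = Σ v_i α_i r_i = 10·5·2 + 4·8·6 + 10·10·11 + 8·3·8 + 7·4·5 = 1724 ≡ 8.
  α_i^2 mod 13 = [12, 12, 9, 9, 3].
  S_2 = Σ v_i α_i^2 r_i = 10·12·2 + 4·12·6 + 10·9·11 + 8·9·8 + 7·3·5 = 2199 ≡ 2.
  S = (6, 8, 2) ≠ 0, so r is not a codeword (an error is present).
Step 3: locate the error. For a single error e at position i, S_ℓ = v_i·e·α_i^ℓ, so α_err = S_1/S_0.
  S_0^{−1} = 6^{−1} = 11 (mod 13), so α_err = 8·11 = 88 ≡ 10 = α_3. Error position i = 3.
  Consistency check: S_2/S_1 = 2·5 = 10 ≡ 10 = α_err ✓ (single-error assumption holds).
Step 4: error magnitude e = S_0/v_3 = S_0·∏_{j≠3}(α_3 − α_j) = 6·4 = 24 ≡ 11 (mod 13).
Step 5: correct position 3: c_3 = r_3 − e = 11 − 11 ≡ 0 (mod 13). Hence c = [2, 6, 0, 8, 5].
  Check: interpolating c through the α_i gives m(x) = 4 + 10·x (degree < 2) with m(α_i) = c_i for every i, so c is indeed a codeword.


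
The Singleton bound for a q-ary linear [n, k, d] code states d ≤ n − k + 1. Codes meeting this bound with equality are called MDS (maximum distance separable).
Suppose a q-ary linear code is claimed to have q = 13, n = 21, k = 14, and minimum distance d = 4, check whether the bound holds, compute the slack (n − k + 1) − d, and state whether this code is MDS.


Singleton RHS = n − k + 1 = 8, slack = 4, bound satisfied, not MDS.

Singleton bound: d ≤ n − k + 1.
Here n = 21, k = 14, so n − k + 1 = 8.
Given d = 4, check d ≤ 8: YES.
Slack = (n − k + 1) − d = 4.
The code is NOT MDS (slack = 4 > 0).
Description: the claimed parameters are [21, 14, 4]_13; such a code would be non-MDS.


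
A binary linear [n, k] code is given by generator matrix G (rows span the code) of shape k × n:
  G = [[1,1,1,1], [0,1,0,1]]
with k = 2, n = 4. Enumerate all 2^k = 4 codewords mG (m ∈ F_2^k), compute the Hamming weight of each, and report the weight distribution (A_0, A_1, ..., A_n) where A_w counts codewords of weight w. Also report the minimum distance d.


Weight distribution: A_0 = 1, A_2 = 2, A_4 = 1. Minimum distance d = 2.

Enumerate all 2^2 = 4 messages m ∈ F_2^2.
For each, compute codeword c = mG in F_2^4, then tally its weight.
  m = 00 → c = 0000, weight = 0.
  m = 10 → c = 1111, weight = 4.
  m = 01 → c = 0101, weight = 2.
  m = 11 → c = 1010, weight = 2.
Tally weights:
  weight 0: 1 codewords.
  weight 2: 2 codewords.
  weight 4: 1 codewords.
Minimum distance d = smallest w > 0 with A_w > 0 = 2.
Sanity: Σ A_w = 4 = 2^2 = 4 ✓.


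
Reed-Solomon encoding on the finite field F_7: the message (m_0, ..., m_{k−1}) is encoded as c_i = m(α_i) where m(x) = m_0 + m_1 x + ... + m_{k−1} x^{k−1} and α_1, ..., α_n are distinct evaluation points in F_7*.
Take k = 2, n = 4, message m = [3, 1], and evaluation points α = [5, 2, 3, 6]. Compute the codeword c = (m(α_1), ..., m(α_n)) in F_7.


c = [1, 5, 6, 2]

Message polynomial: m(x) = 3 + 1·x (mod 7).
For each evaluation point α_i, compute m(α_i) mod 7:
  α_1 = 5: Horner steps 1 → 1, so m(5) = 1.
  α_2 = 2: Horner steps 1 → 5, so m(2) = 5.
  α_3 = 3: Horner steps 1 → 6, so m(3) = 6.
  α_4 = 6: Horner steps 1 → 2, so m(6) = 2.
Codeword c = [1, 5, 6, 2] ∈ F_7^4.


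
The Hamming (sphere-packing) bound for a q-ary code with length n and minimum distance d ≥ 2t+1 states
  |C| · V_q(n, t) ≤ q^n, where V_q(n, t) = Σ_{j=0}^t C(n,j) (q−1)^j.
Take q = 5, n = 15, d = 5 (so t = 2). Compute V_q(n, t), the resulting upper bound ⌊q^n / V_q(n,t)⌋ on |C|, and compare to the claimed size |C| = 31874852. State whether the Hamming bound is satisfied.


V_q(n, t) = 1741, q^n = 30517578125, Hamming bound = 17528764, |C| = 31874852 > bound (violated).

Step 1: Compute V_q(n, t) = Σ_{j=0}^2 C(n, j) (q−1)^j.
  j = 0: C(15,0)·(4)^0 = 1·1 = 1.
  j = 1: C(15,1)·(4)^1 = 15·4 = 60.
  j = 2: C(15,2)·(4)^2 = 105·16 = 1680.
  V_q(n, t) = 1 + 60 + 1680 = 1741.
Step 2: q^n = 5^15 = 30517578125.
Step 3: Hamming bound ⌊q^n / V_q(n,t)⌋ = ⌊30517578125/1741⌋ = 17528764.
Step 4: Compare |C| = 31874852 to 17528764: violated.
The claimed |C| lies above the Hamming bound, so no 5-ary code of length 15 with d ≥ 5 can have 31874852 codewords.
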